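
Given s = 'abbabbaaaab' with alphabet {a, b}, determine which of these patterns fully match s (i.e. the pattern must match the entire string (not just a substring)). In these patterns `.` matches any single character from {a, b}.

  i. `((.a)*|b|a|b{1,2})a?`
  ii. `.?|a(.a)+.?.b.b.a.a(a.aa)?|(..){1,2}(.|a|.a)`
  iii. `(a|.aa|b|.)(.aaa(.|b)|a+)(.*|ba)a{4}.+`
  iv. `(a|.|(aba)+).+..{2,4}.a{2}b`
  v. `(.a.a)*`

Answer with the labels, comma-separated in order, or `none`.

iv

i → no match
ii → no match
iii → no match
iv → match
v → no match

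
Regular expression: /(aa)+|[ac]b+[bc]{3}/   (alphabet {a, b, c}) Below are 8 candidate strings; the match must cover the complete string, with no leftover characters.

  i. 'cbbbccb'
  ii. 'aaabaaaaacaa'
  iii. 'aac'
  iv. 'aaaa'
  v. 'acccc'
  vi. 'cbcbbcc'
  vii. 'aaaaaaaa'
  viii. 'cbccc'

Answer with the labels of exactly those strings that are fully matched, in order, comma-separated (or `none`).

i. 'cbbbccb' → match
ii. 'aaabaaaaacaa' → no match
iii. 'aac' → no match
iv. 'aaaa' → match
v. 'acccc' → no match
vi. 'cbcbbcc' → no match
vii. 'aaaaaaaa' → match
viii. 'cbccc' → match

i, iv, vii, viii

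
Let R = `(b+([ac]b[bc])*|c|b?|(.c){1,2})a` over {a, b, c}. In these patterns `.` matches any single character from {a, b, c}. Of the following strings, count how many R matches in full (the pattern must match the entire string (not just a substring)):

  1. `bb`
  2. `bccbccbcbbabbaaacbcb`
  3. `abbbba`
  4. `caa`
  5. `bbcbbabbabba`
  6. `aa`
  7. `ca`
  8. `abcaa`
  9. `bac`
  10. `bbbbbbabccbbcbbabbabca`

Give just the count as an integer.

3

1 → no match — must end with `a`
2 → no match — must end with `a`
3 → no match
4 → no match
5 → match
6 → no match
7 → match
8 → no match
9 → no match — must end with `a`
10 → match
Total matched: 3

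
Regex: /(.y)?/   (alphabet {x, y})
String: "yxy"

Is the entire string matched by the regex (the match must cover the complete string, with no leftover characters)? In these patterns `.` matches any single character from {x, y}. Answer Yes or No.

No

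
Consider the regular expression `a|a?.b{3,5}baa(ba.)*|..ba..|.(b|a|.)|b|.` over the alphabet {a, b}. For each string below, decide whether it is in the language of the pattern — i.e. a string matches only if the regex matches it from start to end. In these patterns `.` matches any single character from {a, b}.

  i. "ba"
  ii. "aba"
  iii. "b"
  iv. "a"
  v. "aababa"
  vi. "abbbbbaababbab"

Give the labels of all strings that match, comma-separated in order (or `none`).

i, iii, iv, v, vi

i. "ba" → match
ii. "aba" → no match
iii. "b" → match
iv. "a" → match
v. "aababa" → match
vi → match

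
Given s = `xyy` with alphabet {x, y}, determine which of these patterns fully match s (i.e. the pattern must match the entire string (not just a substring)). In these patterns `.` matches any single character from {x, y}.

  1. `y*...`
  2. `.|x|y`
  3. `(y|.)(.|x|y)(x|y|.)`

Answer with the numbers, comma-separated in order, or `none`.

1 → match
2 → no match
3 → match

1, 3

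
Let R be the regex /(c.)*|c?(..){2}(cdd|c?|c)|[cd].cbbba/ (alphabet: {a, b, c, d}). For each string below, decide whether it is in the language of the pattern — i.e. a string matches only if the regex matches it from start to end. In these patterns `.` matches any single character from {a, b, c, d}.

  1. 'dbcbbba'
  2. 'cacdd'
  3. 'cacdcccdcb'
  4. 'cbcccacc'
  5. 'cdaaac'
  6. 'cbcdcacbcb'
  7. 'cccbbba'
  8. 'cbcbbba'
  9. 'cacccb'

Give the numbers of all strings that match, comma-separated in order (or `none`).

1. 'dbcbbba' → match
2. 'cacdd' → match
3. 'cacdcccdcb' → match
4. 'cbcccacc' → match
5. 'cdaaac' → match
6. 'cbcdcacbcb' → match
7. 'cccbbba' → match
8. 'cbcbbba' → match
9. 'cacccb' → match

1, 2, 3, 4, 5, 6, 7, 8, 9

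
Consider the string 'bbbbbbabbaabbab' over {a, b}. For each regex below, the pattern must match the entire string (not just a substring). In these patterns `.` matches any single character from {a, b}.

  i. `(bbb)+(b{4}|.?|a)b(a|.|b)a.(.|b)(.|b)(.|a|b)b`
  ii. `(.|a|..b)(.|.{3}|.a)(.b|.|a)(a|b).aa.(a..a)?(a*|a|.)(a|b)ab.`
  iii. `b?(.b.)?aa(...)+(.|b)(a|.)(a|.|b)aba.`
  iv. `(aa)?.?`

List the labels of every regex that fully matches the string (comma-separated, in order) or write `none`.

i → match
ii → no match
iii → no match
iv → no match

i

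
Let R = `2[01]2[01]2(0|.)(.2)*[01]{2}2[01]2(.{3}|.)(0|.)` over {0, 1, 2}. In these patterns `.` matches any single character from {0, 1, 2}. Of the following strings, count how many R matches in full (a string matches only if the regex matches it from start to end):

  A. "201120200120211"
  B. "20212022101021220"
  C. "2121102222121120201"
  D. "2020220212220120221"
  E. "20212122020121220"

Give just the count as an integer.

2

A → no match
B → no match
C → no match
D → match
E → match
Total matched: 2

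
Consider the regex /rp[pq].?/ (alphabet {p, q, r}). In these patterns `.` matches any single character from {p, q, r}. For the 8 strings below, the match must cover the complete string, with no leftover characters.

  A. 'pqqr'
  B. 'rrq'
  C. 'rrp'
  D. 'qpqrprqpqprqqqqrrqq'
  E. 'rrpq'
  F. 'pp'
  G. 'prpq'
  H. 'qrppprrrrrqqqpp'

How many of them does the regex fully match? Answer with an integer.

A → no match — must start with 'rp'
B → no match — must start with 'rp'
C → no match — must start with 'rp'
D → no match — must start with 'rp'
E → no match — must start with 'rp'
F → no match — must start with 'rp'
G → no match — must start with 'rp'
H → no match — must start with 'rp'
Total matched: 0

0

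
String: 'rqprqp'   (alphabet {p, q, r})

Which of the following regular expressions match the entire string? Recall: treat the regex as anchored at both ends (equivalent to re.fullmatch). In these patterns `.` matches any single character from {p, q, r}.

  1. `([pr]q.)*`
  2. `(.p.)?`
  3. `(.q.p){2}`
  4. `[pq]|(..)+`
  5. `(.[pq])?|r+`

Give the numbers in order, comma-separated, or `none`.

1, 4

1 → match
2 → no match
3 → no match
4 → match
5 → no match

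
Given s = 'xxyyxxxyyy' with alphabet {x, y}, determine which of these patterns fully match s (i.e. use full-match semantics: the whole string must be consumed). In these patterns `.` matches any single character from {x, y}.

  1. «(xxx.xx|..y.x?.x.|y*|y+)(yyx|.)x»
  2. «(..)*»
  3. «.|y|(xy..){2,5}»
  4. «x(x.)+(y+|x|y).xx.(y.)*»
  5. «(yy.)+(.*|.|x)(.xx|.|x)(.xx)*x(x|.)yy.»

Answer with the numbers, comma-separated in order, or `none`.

1 → no match — must end with 'x'
2 → match
3 → no match
4 → match
5 → no match — must start with 'yy'

2, 4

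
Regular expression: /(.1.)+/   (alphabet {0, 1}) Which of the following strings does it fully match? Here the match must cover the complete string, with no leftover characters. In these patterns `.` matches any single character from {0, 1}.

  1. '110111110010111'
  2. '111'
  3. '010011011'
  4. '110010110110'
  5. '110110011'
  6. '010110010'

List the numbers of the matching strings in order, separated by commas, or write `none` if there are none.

1 → match
2. '111' → match
3. '010011011' → match
4. '110010110110' → match
5. '110110011' → match
6. '010110010' → match

1, 2, 3, 4, 5, 6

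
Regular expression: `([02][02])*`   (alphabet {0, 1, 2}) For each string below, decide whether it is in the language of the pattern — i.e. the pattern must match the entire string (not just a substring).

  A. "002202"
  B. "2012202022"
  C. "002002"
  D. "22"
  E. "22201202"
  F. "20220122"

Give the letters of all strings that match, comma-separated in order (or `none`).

A, C, D

A → match
B → no match
C → match
D → match
E → no match
F → no match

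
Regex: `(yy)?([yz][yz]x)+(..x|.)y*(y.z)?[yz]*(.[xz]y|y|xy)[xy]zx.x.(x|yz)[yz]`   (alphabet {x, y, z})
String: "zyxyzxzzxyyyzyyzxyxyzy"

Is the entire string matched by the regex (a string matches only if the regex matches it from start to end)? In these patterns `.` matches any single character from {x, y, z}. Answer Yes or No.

No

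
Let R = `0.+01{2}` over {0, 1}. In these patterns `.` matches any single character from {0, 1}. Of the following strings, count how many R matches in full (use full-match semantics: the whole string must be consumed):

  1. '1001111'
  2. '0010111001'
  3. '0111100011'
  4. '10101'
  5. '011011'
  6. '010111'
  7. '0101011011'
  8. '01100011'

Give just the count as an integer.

4

1 → no match — must start with '0'
2 → no match
3 → match
4 → no match — must start with '0'
5 → match
6 → no match
7 → match
8 → match
Total matched: 4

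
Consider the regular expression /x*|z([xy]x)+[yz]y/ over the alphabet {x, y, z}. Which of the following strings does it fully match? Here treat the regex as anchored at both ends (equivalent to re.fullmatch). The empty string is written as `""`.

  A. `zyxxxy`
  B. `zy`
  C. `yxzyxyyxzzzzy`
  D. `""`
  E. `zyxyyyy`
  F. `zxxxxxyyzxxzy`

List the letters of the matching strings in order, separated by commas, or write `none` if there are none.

A → no match
B → no match
C → no match
D → match
E → no match
F → no match

D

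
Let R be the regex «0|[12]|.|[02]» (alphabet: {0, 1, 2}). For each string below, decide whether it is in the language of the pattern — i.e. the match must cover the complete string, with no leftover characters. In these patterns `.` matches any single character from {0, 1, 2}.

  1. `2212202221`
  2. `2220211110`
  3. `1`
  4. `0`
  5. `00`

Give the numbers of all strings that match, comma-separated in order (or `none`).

1 → no match
2 → no match
3 → match
4 → match
5 → no match

3, 4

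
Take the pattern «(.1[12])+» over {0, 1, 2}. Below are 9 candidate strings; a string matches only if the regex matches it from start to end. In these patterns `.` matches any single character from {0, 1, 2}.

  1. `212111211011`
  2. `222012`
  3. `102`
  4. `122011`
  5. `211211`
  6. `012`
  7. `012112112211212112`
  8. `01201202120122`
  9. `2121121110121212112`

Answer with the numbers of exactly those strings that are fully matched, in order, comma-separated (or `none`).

1 → match
2 → no match
3 → no match
4 → no match
5 → match
6 → match
7 → match
8 → no match
9 → no match

1, 5, 6, 7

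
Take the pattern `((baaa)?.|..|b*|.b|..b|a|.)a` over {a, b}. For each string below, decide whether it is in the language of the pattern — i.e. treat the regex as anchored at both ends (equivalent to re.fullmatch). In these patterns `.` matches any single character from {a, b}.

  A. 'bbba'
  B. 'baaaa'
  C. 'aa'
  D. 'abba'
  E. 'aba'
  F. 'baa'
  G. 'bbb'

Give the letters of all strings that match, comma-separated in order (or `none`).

A, C, D, E, F

A → match
B → no match
C → match
D → match
E → match
F → match
G → no match — must end with 'a'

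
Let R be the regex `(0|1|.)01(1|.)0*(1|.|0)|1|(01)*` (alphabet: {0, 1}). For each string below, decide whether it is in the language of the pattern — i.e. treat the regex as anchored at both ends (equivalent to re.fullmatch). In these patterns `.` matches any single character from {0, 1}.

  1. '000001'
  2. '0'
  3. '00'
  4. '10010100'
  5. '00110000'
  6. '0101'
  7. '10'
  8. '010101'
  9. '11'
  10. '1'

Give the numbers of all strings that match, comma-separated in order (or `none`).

5, 6, 8, 10

1 → no match
2 → no match
3 → no match
4 → no match
5 → match
6 → match
7 → no match
8 → match
9 → no match
10 → match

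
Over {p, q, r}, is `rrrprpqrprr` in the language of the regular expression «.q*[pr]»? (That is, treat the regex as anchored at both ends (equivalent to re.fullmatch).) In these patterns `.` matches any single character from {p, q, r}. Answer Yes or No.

No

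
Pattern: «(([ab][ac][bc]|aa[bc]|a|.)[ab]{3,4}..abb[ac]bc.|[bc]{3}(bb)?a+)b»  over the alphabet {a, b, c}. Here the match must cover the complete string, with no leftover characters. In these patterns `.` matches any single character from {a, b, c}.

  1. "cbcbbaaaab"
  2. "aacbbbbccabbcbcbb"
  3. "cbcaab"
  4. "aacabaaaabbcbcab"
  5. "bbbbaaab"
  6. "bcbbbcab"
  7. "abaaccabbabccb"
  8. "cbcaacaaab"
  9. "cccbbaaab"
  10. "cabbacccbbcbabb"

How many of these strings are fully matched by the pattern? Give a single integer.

6

1 → match
2 → match
3 → match
4 → match
5 → no match
6 → no match
7 → match
8 → no match
9 → match
10 → no match
Total matched: 6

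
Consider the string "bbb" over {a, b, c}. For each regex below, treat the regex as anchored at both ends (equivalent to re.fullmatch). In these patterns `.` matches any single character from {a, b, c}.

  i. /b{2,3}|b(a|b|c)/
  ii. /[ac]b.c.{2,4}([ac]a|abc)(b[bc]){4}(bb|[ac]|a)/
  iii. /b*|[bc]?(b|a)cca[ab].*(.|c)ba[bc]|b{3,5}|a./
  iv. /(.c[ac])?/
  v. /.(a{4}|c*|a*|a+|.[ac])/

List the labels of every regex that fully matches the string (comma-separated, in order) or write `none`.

i, iii

i → match
ii → no match
iii → match
iv → no match
v → no match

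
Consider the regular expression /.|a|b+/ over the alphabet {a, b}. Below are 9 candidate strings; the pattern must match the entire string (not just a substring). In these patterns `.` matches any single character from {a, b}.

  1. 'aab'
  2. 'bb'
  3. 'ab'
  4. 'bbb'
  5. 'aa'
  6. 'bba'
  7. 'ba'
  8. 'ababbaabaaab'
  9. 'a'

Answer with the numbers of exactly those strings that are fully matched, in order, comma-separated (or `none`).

2, 4, 9

1 → no match
2 → match
3 → no match
4 → match
5 → no match
6 → no match
7 → no match
8 → no match
9 → match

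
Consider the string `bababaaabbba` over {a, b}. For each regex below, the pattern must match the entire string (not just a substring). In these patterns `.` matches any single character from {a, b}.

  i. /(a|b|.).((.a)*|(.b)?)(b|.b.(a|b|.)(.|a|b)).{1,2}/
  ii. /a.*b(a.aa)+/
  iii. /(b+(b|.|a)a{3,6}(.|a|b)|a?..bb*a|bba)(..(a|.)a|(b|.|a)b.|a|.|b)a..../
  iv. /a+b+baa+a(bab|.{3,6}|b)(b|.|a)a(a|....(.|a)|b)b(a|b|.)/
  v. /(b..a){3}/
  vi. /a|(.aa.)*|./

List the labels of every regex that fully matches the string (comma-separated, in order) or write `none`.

v

i → no match
ii → no match — must start with `a`
iii → no match
iv → no match — must start with `a`
v → match
vi → no match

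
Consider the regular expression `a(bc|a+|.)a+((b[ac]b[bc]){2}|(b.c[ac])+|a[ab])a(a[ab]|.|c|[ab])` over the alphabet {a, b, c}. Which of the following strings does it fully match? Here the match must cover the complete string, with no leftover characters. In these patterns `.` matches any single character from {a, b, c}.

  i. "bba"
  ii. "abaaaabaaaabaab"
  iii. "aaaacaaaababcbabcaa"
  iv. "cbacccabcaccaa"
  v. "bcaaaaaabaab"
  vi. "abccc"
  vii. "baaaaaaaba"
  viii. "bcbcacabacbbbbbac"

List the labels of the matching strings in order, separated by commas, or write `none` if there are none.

none

i → no match — must start with "a"
ii → no match
iii → no match
iv → no match — must start with "a"
v → no match — must start with "a"
vi → no match
vii → no match — must start with "a"
viii → no match — must start with "a"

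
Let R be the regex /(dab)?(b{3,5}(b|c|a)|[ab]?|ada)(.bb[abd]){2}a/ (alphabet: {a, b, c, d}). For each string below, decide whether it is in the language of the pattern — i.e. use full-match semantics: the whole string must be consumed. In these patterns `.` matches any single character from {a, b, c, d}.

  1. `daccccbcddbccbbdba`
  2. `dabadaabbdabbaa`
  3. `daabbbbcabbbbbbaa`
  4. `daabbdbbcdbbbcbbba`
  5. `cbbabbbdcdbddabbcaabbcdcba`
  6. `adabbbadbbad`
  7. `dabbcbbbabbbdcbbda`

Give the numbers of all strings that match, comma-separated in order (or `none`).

2

1 → no match
2 → match
3 → no match
4 → no match
5 → no match
6 → no match — must end with `a`
7 → no match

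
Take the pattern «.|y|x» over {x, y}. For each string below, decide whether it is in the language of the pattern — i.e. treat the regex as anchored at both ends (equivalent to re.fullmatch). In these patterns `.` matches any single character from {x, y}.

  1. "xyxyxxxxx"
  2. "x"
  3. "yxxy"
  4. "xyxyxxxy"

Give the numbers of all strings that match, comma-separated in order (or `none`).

2

1 → no match
2 → match
3 → no match
4 → no match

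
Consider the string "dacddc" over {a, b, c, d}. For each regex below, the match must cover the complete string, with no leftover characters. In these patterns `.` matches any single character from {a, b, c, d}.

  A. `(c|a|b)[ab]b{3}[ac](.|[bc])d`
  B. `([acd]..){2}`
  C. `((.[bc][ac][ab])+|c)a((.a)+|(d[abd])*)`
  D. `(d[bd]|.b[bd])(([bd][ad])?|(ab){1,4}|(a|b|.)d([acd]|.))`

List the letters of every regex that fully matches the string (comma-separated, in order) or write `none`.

B

A → no match — must end with "d"
B → match
C → no match
D → no match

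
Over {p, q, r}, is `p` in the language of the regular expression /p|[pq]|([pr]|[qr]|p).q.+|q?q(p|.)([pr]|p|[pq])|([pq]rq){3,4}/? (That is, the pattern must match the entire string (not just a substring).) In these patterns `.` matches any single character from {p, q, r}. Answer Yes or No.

Yes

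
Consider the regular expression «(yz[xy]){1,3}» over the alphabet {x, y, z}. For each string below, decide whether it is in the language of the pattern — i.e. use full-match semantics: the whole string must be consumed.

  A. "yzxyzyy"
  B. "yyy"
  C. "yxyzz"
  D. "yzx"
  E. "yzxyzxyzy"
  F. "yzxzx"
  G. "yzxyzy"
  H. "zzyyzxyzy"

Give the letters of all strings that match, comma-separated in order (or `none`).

A. "yzxyzyy" → no match
B. "yyy" → no match — must start with "yz"
C. "yxyzz" → no match — must start with "yz"
D. "yzx" → match
E. "yzxyzxyzy" → match
F. "yzxzx" → no match
G. "yzxyzy" → match
H. "zzyyzxyzy" → no match — must start with "yz"

D, E, G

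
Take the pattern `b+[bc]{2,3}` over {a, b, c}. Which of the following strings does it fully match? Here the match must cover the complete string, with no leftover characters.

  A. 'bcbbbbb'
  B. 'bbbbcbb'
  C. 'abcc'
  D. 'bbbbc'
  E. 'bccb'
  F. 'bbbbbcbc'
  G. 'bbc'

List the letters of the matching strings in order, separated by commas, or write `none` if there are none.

A → no match
B → match
C → no match — must start with 'b'
D → match
E → match
F → match
G → match

B, D, E, F, G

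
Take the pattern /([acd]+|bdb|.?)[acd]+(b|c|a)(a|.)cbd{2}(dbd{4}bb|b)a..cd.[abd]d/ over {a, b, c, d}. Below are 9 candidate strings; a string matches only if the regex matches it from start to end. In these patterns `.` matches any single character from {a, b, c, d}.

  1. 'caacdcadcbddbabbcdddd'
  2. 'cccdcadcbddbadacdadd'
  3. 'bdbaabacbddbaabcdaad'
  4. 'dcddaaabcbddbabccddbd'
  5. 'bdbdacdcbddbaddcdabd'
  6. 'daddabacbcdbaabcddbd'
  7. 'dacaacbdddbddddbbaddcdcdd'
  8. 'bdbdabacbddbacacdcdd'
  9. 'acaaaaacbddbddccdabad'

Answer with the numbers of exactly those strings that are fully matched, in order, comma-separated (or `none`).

1 → match
2 → match
3 → match
4 → match
5 → match
6 → no match
7 → match
8 → match
9 → no match

1, 2, 3, 4, 5, 7, 8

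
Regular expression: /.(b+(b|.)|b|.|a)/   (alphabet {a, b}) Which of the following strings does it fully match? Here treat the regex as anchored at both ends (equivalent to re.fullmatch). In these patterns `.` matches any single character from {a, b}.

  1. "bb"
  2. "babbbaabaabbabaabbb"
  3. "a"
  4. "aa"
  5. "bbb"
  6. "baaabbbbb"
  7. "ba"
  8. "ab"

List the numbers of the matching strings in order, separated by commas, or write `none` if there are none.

1, 4, 5, 7, 8

1 → match
2 → no match
3 → no match
4 → match
5 → match
6 → no match
7 → match
8 → match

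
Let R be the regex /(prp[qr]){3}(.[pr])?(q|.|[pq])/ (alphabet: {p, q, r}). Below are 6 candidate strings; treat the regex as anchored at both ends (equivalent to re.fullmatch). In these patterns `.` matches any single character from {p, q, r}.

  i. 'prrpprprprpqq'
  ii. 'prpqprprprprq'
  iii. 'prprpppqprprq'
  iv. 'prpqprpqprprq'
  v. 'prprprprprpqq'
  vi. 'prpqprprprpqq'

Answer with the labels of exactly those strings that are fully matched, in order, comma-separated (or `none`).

ii, iv, v, vi

i → no match — must start with 'prp'
ii → match
iii → no match
iv → match
v → match
vi → match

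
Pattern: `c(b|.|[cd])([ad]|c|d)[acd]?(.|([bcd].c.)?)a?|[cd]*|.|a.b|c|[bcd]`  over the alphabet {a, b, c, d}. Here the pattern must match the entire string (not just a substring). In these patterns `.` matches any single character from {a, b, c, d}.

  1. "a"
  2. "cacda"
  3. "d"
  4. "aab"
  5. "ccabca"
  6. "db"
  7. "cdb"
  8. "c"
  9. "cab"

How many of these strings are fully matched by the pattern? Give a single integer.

1 → match
2 → match
3 → match
4 → match
5 → no match
6 → no match
7 → no match
8 → match
9 → no match
Total matched: 5

5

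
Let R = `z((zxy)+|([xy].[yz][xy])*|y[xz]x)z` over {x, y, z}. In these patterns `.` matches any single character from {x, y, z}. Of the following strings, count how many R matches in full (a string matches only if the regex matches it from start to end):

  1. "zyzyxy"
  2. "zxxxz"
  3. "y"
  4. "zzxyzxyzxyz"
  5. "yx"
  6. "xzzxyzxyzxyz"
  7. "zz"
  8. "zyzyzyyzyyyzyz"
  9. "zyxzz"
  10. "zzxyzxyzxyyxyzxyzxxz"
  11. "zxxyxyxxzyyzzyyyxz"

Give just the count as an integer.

1 → no match — must end with "z"
2 → no match
3 → no match — must start with "z"
4 → match
5 → no match — must start with "z"
6 → no match — must start with "z"
7 → match
8 → no match
9 → no match
10 → no match
11 → no match
Total matched: 2

2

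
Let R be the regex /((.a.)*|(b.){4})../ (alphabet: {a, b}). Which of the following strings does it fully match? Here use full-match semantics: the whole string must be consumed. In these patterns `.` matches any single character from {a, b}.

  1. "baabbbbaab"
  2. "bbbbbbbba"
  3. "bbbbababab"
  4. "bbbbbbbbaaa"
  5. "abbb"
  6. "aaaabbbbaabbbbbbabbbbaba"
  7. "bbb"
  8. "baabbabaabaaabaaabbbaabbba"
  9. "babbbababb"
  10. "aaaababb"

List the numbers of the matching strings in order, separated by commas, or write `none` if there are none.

1 → no match
2 → no match
3 → no match
4 → no match
5 → no match
6 → no match
7 → no match
8 → no match
9 → match
10 → no match

9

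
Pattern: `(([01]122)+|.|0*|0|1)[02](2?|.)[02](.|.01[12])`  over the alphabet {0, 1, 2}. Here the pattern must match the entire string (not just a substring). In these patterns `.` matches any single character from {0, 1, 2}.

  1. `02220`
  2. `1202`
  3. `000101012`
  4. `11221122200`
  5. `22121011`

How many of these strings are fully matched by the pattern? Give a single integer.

1. `02220` → match
2. `1202` → match
3. `000101012` → match
4. `11221122200` → match
5. `22121011` → match
Total matched: 5

5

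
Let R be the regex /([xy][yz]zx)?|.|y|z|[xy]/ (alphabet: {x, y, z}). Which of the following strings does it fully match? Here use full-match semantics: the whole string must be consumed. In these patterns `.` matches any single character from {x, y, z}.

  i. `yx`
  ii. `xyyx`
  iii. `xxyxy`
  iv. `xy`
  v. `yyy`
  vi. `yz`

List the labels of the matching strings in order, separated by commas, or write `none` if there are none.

i → no match
ii → no match
iii → no match
iv → no match
v → no match
vi → no match

none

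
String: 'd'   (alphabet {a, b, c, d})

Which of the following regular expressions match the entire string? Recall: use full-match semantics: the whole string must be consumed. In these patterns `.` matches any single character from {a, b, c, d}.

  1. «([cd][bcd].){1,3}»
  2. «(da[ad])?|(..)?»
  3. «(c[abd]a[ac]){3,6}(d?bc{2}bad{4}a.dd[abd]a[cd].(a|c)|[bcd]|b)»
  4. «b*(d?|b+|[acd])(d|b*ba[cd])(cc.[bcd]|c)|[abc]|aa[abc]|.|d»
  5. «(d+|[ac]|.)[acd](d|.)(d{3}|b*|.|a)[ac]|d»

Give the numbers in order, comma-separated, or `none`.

4, 5

1 → no match
2 → no match
3 → no match — must start with 'c'
4 → match
5 → match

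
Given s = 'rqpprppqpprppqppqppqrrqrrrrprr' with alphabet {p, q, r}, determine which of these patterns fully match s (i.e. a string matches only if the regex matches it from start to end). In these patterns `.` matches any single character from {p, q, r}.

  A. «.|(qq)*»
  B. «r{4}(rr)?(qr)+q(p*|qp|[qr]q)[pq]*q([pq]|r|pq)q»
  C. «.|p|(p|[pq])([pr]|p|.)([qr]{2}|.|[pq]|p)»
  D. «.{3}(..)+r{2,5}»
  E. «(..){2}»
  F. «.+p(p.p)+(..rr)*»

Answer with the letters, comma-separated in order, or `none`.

A → no match
B → no match — must end with 'q'
C → no match
D → no match
E → no match
F → match

F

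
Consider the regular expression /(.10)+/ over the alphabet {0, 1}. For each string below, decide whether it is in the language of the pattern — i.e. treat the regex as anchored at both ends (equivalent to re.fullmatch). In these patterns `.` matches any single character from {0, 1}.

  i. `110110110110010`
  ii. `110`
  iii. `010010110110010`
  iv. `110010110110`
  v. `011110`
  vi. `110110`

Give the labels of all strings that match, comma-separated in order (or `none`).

i → match
ii. `110` → match
iii → match
iv. `110010110110` → match
v. `011110` → no match
vi. `110110` → match

i, ii, iii, iv, vi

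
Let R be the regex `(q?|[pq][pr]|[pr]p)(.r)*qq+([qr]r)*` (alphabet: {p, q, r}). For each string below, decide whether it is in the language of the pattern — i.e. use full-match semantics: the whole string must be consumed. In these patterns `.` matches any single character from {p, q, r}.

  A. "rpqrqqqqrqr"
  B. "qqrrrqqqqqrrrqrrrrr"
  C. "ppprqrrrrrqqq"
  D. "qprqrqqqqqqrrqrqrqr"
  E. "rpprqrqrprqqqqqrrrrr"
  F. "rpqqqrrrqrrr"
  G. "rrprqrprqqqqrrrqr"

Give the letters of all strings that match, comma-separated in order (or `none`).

A → match
B → match
C → match
D → match
E → match
F → match
G → match

A, B, C, D, E, F, G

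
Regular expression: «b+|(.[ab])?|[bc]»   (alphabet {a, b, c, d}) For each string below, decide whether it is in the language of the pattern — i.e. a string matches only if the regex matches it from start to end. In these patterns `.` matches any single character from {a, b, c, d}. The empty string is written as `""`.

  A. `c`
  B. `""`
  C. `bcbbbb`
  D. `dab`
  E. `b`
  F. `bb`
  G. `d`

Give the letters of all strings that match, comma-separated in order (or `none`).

A → match
B → match
C → no match
D → no match
E → match
F → match
G → no match

A, B, E, F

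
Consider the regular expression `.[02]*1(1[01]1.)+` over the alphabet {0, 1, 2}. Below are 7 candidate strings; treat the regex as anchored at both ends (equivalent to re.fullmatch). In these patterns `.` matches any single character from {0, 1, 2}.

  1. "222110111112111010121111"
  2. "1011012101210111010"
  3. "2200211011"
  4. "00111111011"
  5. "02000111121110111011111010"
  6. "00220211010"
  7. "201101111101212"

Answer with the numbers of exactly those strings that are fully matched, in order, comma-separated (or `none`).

1, 2, 3, 4, 5, 6

1 → match
2 → match
3 → match
4 → match
5 → match
6 → match
7 → no match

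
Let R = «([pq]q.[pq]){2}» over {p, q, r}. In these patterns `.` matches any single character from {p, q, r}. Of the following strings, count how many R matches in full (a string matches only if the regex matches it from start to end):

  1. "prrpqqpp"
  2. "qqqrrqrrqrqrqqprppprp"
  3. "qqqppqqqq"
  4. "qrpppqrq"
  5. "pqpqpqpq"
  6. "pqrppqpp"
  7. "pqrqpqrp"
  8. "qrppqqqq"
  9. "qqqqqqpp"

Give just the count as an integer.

1. "prrpqqpp" → no match
2 → no match
3. "qqqppqqqq" → no match
4. "qrpppqrq" → no match
5. "pqpqpqpq" → match
6. "pqrppqpp" → match
7. "pqrqpqrp" → match
8. "qrppqqqq" → no match
9. "qqqqqqpp" → match
Total matched: 4

4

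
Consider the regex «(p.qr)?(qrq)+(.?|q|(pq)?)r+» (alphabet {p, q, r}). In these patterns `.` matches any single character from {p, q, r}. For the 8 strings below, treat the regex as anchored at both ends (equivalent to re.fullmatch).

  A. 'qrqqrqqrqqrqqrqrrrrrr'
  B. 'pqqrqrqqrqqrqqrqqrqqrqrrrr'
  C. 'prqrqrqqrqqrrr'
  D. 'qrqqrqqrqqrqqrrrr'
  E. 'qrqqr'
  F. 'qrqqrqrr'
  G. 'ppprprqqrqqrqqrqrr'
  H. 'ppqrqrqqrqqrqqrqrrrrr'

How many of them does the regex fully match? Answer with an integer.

A → match
B → match
C → match
D → match
E → match
F → match
G → no match
H → match
Total matched: 7

7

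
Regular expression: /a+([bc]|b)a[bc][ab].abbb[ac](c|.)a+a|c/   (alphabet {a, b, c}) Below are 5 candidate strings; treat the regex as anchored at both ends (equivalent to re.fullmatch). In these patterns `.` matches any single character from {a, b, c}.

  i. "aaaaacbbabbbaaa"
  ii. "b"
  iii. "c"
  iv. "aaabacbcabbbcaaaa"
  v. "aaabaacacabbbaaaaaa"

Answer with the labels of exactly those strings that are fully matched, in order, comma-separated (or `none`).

i → no match
ii → no match
iii → match
iv → match
v → no match

iii, iv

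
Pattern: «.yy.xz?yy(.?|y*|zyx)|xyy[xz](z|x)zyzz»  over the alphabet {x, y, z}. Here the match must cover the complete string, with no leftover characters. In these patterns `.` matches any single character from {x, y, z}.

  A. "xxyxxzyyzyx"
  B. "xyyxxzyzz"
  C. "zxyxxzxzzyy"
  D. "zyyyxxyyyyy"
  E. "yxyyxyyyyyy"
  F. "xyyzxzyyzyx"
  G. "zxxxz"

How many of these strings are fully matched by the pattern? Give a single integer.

2

A. "xxyxxzyyzyx" → no match
B. "xyyxxzyzz" → match
C. "zxyxxzxzzyy" → no match
D. "zyyyxxyyyyy" → no match
E. "yxyyxyyyyyy" → no match
F. "xyyzxzyyzyx" → match
G. "zxxxz" → no match
Total matched: 2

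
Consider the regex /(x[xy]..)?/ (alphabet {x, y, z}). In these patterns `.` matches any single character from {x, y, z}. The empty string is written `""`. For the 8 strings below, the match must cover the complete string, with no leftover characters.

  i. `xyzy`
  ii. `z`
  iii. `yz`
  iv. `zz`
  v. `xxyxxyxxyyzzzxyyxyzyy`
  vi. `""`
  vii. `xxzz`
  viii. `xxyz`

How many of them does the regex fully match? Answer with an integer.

i → match
ii → no match
iii → no match
iv → no match
v → no match
vi → match
vii → match
viii → match
Total matched: 4

4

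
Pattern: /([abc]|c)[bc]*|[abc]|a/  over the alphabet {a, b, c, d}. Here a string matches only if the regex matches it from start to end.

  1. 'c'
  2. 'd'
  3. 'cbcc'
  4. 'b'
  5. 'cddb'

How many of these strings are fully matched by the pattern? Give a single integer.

1. 'c' → match
2. 'd' → no match
3. 'cbcc' → match
4. 'b' → match
5. 'cddb' → no match
Total matched: 3

3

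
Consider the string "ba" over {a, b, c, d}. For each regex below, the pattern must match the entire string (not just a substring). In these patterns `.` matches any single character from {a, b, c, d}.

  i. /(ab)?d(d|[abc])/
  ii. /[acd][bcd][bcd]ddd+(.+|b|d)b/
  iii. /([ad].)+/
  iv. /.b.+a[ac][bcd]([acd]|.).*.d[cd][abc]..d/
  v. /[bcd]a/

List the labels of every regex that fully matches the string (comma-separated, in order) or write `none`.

i → no match
ii → no match — must end with "b"
iii → no match
iv → no match — must end with "d"
v → match

v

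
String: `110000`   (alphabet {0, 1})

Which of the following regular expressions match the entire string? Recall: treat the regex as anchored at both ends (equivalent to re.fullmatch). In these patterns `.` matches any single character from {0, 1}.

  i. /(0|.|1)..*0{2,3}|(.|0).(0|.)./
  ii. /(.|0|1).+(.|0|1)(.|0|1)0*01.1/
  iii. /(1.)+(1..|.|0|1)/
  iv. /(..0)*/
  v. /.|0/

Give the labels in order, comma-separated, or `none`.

i, iv

i → match
ii → no match — must end with `1`
iii → no match
iv → match
v → no match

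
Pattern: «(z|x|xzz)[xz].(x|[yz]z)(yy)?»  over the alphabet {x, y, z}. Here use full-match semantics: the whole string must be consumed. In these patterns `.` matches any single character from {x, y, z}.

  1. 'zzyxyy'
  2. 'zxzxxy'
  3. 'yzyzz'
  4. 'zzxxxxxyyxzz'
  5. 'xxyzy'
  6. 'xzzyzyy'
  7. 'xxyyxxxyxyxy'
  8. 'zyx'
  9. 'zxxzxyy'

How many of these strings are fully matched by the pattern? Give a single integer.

1 → match
2 → no match
3 → no match
4 → no match
5 → no match
6 → match
7 → no match
8 → no match
9 → no match
Total matched: 2

2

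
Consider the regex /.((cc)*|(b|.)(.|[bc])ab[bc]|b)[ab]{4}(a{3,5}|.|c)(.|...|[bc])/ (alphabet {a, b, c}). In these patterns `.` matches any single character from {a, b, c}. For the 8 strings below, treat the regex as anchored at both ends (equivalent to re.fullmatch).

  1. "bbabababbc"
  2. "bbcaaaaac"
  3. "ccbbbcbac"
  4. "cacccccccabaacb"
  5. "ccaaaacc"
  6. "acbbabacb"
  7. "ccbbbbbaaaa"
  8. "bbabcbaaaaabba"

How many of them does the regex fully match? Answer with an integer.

1 → match
2 → no match
3 → no match
4 → no match
5 → no match
6 → no match
7 → no match
8 → no match
Total matched: 1

1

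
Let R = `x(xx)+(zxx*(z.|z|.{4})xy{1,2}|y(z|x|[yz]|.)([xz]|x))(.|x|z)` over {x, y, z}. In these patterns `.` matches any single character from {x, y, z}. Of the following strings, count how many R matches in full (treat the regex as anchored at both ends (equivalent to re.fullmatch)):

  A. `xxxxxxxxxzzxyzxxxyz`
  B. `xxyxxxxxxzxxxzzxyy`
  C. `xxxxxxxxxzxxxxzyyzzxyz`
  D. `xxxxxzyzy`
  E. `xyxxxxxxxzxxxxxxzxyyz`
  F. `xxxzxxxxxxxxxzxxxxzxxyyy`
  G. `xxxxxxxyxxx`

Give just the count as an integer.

1

A → no match
B → no match — must start with `xxx`
C → no match
D → no match
E → no match — must start with `xxx`
F → no match
G → match
Total matched: 1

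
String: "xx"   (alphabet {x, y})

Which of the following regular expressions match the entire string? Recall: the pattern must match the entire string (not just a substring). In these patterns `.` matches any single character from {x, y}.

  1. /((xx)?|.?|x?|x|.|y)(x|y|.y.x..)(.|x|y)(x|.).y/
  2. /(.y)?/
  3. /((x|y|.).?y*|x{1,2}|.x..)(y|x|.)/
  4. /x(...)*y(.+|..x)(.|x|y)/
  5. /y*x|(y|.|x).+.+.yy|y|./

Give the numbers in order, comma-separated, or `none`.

1 → no match — must end with "y"
2 → no match
3 → match
4 → no match
5 → no match

3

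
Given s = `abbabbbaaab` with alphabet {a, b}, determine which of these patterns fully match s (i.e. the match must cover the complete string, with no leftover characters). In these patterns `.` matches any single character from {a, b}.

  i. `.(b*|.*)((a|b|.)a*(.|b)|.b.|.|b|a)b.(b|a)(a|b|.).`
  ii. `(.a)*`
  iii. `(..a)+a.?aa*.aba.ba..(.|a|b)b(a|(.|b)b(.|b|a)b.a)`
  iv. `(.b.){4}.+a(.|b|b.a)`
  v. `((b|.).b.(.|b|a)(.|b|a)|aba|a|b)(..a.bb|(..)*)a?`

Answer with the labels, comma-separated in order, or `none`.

i → match
ii → no match
iii → no match — must end with `a`
iv → no match
v → match

i, v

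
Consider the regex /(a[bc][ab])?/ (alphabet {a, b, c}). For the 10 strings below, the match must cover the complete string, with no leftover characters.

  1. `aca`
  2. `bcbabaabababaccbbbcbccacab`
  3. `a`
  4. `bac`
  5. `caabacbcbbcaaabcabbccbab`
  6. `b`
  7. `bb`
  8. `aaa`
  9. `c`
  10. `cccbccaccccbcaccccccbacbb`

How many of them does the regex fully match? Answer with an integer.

1

1 → match
2 → no match
3 → no match
4 → no match
5 → no match
6 → no match
7 → no match
8 → no match
9 → no match
10 → no match
Total matched: 1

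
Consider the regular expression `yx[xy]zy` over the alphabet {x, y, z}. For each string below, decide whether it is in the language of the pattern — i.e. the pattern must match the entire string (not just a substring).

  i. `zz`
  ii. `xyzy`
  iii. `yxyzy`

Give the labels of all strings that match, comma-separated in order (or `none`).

i → no match — must start with `yx`
ii → no match — must start with `yx`
iii → match

iii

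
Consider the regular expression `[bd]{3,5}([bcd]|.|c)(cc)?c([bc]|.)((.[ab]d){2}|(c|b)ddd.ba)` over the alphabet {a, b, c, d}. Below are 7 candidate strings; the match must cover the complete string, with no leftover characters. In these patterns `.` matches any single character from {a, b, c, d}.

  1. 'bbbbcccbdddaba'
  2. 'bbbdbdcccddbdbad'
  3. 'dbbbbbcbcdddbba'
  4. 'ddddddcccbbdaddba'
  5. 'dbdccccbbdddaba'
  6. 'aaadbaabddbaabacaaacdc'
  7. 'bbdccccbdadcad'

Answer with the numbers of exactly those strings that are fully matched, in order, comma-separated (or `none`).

1, 2, 3, 5, 7

1 → match
2 → match
3 → match
4 → no match
5 → match
6 → no match
7 → match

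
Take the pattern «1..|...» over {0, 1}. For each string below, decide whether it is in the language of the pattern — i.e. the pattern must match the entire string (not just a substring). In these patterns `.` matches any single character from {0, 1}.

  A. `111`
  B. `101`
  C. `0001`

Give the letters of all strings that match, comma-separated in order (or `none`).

A. `111` → match
B. `101` → match
C. `0001` → no match

A, B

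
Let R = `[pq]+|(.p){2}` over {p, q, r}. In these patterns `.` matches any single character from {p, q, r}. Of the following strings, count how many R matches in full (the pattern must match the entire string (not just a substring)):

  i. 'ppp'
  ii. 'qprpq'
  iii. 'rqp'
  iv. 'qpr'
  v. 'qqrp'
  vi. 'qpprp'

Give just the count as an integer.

i → match
ii → no match
iii → no match
iv → no match
v → no match
vi → no match
Total matched: 1

1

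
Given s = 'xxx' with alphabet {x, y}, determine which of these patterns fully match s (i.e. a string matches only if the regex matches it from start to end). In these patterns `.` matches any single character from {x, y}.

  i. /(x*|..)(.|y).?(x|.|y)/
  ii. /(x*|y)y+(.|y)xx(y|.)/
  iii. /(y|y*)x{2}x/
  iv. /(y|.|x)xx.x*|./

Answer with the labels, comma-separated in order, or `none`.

i → match
ii → no match
iii → match
iv → no match

i, iii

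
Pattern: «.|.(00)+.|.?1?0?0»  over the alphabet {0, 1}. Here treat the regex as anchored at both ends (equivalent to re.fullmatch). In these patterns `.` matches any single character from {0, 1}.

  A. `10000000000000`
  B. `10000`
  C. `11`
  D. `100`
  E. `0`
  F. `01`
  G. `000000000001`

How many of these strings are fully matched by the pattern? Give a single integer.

A → match
B → no match
C → no match
D → match
E → match
F → no match
G → match
Total matched: 4

4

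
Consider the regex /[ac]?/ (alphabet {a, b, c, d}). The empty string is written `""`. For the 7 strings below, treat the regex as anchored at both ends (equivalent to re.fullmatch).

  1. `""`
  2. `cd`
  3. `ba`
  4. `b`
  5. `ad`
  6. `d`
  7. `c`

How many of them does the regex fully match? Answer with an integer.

1. `""` → match
2. `cd` → no match
3. `ba` → no match
4. `b` → no match
5. `ad` → no match
6. `d` → no match
7. `c` → match
Total matched: 2

2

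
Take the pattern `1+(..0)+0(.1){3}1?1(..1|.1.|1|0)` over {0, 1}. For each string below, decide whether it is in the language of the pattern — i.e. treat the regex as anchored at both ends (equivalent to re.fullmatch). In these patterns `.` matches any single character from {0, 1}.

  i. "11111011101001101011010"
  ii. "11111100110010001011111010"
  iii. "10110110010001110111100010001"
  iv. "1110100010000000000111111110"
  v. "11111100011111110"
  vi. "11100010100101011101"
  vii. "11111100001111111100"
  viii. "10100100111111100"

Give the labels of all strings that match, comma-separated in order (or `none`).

i → no match
ii → match
iii → no match
iv → no match
v → match
vi → no match
vii → no match
viii → no match

ii, v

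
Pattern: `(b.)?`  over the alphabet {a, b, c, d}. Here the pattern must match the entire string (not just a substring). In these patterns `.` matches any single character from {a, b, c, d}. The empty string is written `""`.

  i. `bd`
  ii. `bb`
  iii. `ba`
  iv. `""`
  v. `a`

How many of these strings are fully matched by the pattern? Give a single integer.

i → match
ii → match
iii → match
iv → match
v → no match
Total matched: 4

4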